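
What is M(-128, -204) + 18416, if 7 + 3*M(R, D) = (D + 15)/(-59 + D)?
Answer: 14528572/789 ≈ 18414.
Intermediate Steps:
M(R, D) = -7/3 + (15 + D)/(3*(-59 + D)) (M(R, D) = -7/3 + ((D + 15)/(-59 + D))/3 = -7/3 + ((15 + D)/(-59 + D))/3 = -7/3 + (15 + D)/(3*(-59 + D)))
M(-128, -204) + 18416 = 2*(214 - 3*(-204))/(3*(-59 - 204)) + 18416 = (2/3)*(214 + 612)/(-263) + 18416 = (2/3)*(-1/263)*826 + 18416 = -1652/789 + 18416 = 14528572/789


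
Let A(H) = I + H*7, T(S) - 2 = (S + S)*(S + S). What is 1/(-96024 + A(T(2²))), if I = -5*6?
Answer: -1/95592 ≈ -1.0461e-5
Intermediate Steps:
T(S) = 2 + 4*S² (T(S) = 2 + (S + S)*(S + S) = 2 + (2*S)*(2*S) = 2 + 4*S²)
I = -30
A(H) = -30 + 7*H (A(H) = -30 + H*7 = -30 + 7*H)
1/(-96024 + A(T(2²))) = 1/(-96024 + (-30 + 7*(2 + 4*(2²)²))) = 1/(-96024 + (-30 + 7*(2 + 4*4²))) = 1/(-96024 + (-30 + 7*(2 + 4*16))) = 1/(-96024 + (-30 + 7*(2 + 64))) = 1/(-96024 + (-30 + 7*66)) = 1/(-96024 + (-30 + 462)) = 1/(-96024 + 432) = 1/(-95592) = -1/95592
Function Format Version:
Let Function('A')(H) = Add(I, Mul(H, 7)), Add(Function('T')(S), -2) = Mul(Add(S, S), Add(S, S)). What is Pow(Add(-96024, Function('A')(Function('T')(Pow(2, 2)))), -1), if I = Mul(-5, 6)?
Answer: Rational(-1, 95592) ≈ -1.0461e-5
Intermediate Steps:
Function('T')(S) = Add(2, Mul(4, Pow(S, 2))) (Function('T')(S) = Add(2, Mul(Add(S, S), Add(S, S))) = Add(2, Mul(Mul(2, S), Mul(2, S))) = Add(2, Mul(4, Pow(S, 2))))
I = -30
Function('A')(H) = Add(-30, Mul(7, H)) (Function('A')(H) = Add(-30, Mul(H, 7)) = Add(-30, Mul(7, H)))
Pow(Add(-96024, Function('A')(Function('T')(Pow(2, 2)))), -1) = Pow(Add(-96024, Add(-30, Mul(7, Add(2, Mul(4, Pow(Pow(2, 2), 2)))))), -1) = Pow(Add(-96024, Add(-30, Mul(7, Add(2, Mul(4, Pow(4, 2)))))), -1) = Pow(Add(-96024, Add(-30, Mul(7, Add(2, Mul(4, 16))))), -1) = Pow(Add(-96024, Add(-30, Mul(7, Add(2, 64)))), -1) = Pow(Add(-96024, Add(-30, Mul(7, 66))), -1) = Pow(Add(-96024, Add(-30, 462)), -1) = Pow(Add(-96024, 432), -1) = Pow(-95592, -1) = Rational(-1, 95592)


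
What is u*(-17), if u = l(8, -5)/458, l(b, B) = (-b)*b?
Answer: 544/229 ≈ 2.3755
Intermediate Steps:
l(b, B) = -b**2
u = -32/229 (u = -1*8**2/458 = -1*64*(1/458) = -64*1/458 = -32/229 ≈ -0.13974)
u*(-17) = -32/229*(-17) = 544/229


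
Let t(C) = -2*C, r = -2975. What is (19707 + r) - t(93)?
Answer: 16918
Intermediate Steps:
(19707 + r) - t(93) = (19707 - 2975) - (-2)*93 = 16732 - 1*(-186) = 16732 + 186 = 16918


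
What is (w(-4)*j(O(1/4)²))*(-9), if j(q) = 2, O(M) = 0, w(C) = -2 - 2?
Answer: 72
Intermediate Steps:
w(C) = -4
(w(-4)*j(O(1/4)²))*(-9) = -4*2*(-9) = -8*(-9) = 72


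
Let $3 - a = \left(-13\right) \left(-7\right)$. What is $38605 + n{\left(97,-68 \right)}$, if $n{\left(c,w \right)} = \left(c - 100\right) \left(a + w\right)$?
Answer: $39073$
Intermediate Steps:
$a = -88$ ($a = 3 - \left(-13\right) \left(-7\right) = 3 - 91 = -88$)
$n{\left(c,w \right)} = \left(-100 + c\right) \left(-88 + w\right)$ ($n{\left(c,w \right)} = \left(c - 100\right) \left(-88 + w\right) = \left(-100 + c\right) \left(-88 + w\right)$)
$38605 + n{\left(97,-68 \right)} = 38605 + \left(8800 - -6800 - 8536 + 97 \left(-68\right)\right) = 38605 + \left(8800 + 6800 - 8536 - 6596\right) = 38605 + 468 = 39073$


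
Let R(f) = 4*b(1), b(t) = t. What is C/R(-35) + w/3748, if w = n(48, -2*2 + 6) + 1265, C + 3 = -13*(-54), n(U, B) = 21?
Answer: 656249/3748 ≈ 175.09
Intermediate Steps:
C = 699 (C = -3 - 13*(-54) = -3 + 702 = 699)
R(f) = 4 (R(f) = 4*1 = 4)
w = 1286 (w = 21 + 1265 = 1286)
C/R(-35) + w/3748 = 699/4 + 1286/3748 = 699*(¼) + 1286*(1/3748) = 699/4 + 643/1874 = 656249/3748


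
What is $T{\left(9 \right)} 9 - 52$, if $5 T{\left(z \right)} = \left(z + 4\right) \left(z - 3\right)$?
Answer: $\frac{442}{5} \approx 88.4$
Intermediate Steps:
$T{\left(z \right)} = \frac{\left(-3 + z\right) \left(4 + z\right)}{5}$ ($T{\left(z \right)} = \frac{\left(z + 4\right) \left(z - 3\right)}{5} = \frac{\left(4 + z\right) \left(-3 + z\right)}{5} = \frac{\left(-3 + z\right) \left(4 + z\right)}{5}$)
$T{\left(9 \right)} 9 - 52 = \left(- \frac{12}{5} + \frac{1}{5} \cdot 9 + \frac{9^{2}}{5}\right) 9 - 52 = \left(- \frac{12}{5} + \frac{9}{5} + \frac{1}{5} \cdot 81\right) 9 - 52 = \left(- \frac{12}{5} + \frac{9}{5} + \frac{81}{5}\right) 9 - 52 = \frac{78}{5} \cdot 9 - 52 = \frac{702}{5} - 52 = \frac{442}{5}$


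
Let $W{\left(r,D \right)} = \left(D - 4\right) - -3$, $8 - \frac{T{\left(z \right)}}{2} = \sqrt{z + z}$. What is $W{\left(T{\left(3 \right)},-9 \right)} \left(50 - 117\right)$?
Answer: $670$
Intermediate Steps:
$T{\left(z \right)} = 16 - 2 \sqrt{2} \sqrt{z}$ ($T{\left(z \right)} = 16 - 2 \sqrt{z + z} = 16 - 2 \sqrt{2 z} = 16 - 2 \sqrt{2} \sqrt{z}$)
$W{\left(r,D \right)} = -1 + D$ ($W{\left(r,D \right)} = \left(-4 + D\right) + 3 = -1 + D$)
$W{\left(T{\left(3 \right)},-9 \right)} \left(50 - 117\right) = \left(-1 - 9\right) \left(50 - 117\right) = \left(-10\right) \left(-67\right) = 670$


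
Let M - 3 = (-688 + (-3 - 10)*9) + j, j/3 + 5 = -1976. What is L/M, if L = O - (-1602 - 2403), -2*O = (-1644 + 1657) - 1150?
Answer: -9147/13490 ≈ -0.67806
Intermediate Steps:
O = 1137/2 (O = -((-1644 + 1657) - 1150)/2 = -(13 - 1150)/2 = -½*(-1137) = 1137/2 ≈ 568.50)
j = -5943 (j = -15 + 3*(-1976) = -15 - 5928 = -5943)
L = 9147/2 (L = 1137/2 - (-1602 - 2403) = 1137/2 - 1*(-4005) = 1137/2 + 4005 = 9147/2 ≈ 4573.5)
M = -6745 (M = 3 + ((-688 + (-3 - 10)*9) - 5943) = 3 + ((-688 - 13*9) - 5943) = 3 + ((-688 - 117) - 5943) = 3 + (-805 - 5943) = 3 - 6748 = -6745)
L/M = (9147/2)/(-6745) = (9147/2)*(-1/6745) = -9147/13490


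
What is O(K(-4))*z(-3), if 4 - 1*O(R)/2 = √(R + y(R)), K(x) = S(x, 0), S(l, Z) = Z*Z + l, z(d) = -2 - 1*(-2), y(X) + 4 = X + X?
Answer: 0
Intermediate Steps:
y(X) = -4 + 2*X (y(X) = -4 + (X + X) = -4 + 2*X)
z(d) = 0 (z(d) = -2 + 2 = 0)
S(l, Z) = l + Z² (S(l, Z) = Z² + l = l + Z²)
K(x) = x (K(x) = x + 0² = x + 0 = x)
O(R) = 8 - 2*√(-4 + 3*R) (O(R) = 8 - 2*√(R + (-4 + 2*R)) = 8 - 2*√(-4 + 3*R))
O(K(-4))*z(-3) = (8 - 2*√(-4 + 3*(-4)))*0 = (8 - 2*√(-4 - 12))*0 = (8 - 8*I)*0 = 0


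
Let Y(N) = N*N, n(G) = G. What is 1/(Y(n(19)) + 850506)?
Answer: 1/850867 ≈ 1.1753e-6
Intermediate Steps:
Y(N) = N**2
1/(Y(n(19)) + 850506) = 1/(19**2 + 850506) = 1/(361 + 850506) = 1/850867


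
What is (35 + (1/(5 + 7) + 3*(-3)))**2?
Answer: 97969/144 ≈ 680.34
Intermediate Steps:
(35 + (1/(5 + 7) + 3*(-3)))**2 = (35 + (1/12 - 9))**2 = (35 - 107/12)**2 = (313/12)**2 = 97969/144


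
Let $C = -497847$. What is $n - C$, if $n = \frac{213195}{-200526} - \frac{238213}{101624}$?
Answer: $\frac{1690863882837835}{3396375704} \approx 4.9784 \cdot 10^{5}$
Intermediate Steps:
$n = - \frac{11572271453}{3396375704}$ ($n = 213195 \left(- \frac{1}{200526}\right) - \frac{238213}{101624} = - \frac{71065}{66842} - \frac{238213}{101624} = - \frac{11572271453}{3396375704} \approx -3.4072$)
$n - C = - \frac{11572271453}{3396375704} - -497847 = - \frac{11572271453}{3396375704} + 497847 = \frac{1690863882837835}{3396375704}$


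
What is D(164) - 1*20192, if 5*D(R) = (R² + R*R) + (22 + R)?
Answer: -46982/5 ≈ -9396.4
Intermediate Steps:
D(R) = 22/5 + R/5 + 2*R²/5 (D(R) = ((R² + R*R) + (22 + R))/5 = ((R² + R²) + (22 + R))/5 = (2*R² + (22 + R))/5 = (22 + R + 2*R²)/5 = 22/5 + R/5 + 2*R²/5)
D(164) - 1*20192 = (22/5 + (⅕)*164 + (⅖)*164²) - 1*20192 = (22/5 + 164/5 + (⅖)*26896) - 20192 = (22/5 + 164/5 + 53792/5) - 20192 = 53978/5 - 20192 = -46982/5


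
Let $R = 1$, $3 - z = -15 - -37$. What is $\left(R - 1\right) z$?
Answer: $0$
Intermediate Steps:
$z = -19$ ($z = 3 - \left(-15 - -37\right) = 3 - \left(-15 + 37\right) = 3 - 22 = -19$)
$\left(R - 1\right) z = \left(1 - 1\right) \left(-19\right) = 0 \left(-19\right) = 0$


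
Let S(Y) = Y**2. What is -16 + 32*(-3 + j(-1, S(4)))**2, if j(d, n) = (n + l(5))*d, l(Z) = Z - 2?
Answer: 15472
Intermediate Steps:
l(Z) = -2 + Z
j(d, n) = d*(3 + n) (j(d, n) = (n + (-2 + 5))*d = (n + 3)*d = (3 + n)*d = d*(3 + n))
-16 + 32*(-3 + j(-1, S(4)))**2 = -16 + 32*(-3 - (3 + 4**2))**2 = -16 + 32*(-3 - (3 + 16))**2 = -16 + 32*(-3 - 1*19)**2 = -16 + 32*(-3 - 19)**2 = -16 + 32*(-22)**2 = -16 + 32*484 = -16 + 15488 = 15472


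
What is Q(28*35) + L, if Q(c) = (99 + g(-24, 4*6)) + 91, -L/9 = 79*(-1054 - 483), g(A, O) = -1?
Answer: 1092996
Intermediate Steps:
L = 1092807 (L = -711*(-1054 - 483) = -711*(-1537) = -9*(-121423) = 1092807)
Q(c) = 189 (Q(c) = (99 - 1) + 91 = 98 + 91 = 189)
Q(28*35) + L = 189 + 1092807 = 1092996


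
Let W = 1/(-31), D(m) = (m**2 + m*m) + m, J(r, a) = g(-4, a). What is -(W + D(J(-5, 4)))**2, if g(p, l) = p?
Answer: -751689/961 ≈ -782.19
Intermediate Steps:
J(r, a) = -4
D(m) = m + 2*m**2 (D(m) = (m**2 + m**2) + m = 2*m**2 + m = m + 2*m**2)
W = -1/31 ≈ -0.032258
-(W + D(J(-5, 4)))**2 = -(-1/31 - 4*(1 + 2*(-4)))**2 = -(-1/31 - 4*(1 - 8))**2 = -(-1/31 - 4*(-7))**2 = -(-1/31 + 28)**2 = -(867/31)**2 = -1*751689/961 = -751689/961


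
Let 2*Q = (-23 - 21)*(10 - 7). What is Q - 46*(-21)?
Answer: 900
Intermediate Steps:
Q = -66 (Q = ((-23 - 21)*(10 - 7))/2 = (-44*3)/2 = (1/2)*(-132) = -66)
Q - 46*(-21) = -66 - 46*(-21) = -66 + 966 = 900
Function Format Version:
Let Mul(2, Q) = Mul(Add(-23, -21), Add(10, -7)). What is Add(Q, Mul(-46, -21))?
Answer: 900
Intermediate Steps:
Q = -66 (Q = Mul(Rational(1, 2), Mul(Add(-23, -21), Add(10, -7))) = Mul(Rational(1, 2), Mul(-44, 3)) = Mul(Rational(1, 2), -132) = -66)
Add(Q, Mul(-46, -21)) = Add(-66, Mul(-46, -21)) = Add(-66, 966) = 900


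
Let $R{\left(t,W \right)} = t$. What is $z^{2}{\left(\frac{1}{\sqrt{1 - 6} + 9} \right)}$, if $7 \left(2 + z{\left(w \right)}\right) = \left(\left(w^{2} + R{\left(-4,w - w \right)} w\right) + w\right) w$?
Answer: $\frac{- 13977839 i + 55641140 \sqrt{5}}{392 \left(- 8702 i + 35343 \sqrt{5}\right)} \approx 4.0171 - 0.00887 i$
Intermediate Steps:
$z{\left(w \right)} = -2 + \frac{w \left(w^{2} - 3 w\right)}{7}$ ($z{\left(w \right)} = -2 + \frac{\left(\left(w^{2} - 4 w\right) + w\right) w}{7} = -2 + \frac{\left(w^{2} - 3 w\right) w}{7} = -2 + \frac{w \left(w^{2} - 3 w\right)}{7}$)
$z^{2}{\left(\frac{1}{\sqrt{1 - 6} + 9} \right)} = \left(-2 - \frac{3 \left(\frac{1}{\sqrt{1 - 6} + 9}\right)^{2}}{7} + \frac{\left(\frac{1}{\sqrt{1 - 6} + 9}\right)^{3}}{7}\right)^{2} = \left(-2 - \frac{3 \left(\frac{1}{\sqrt{-5} + 9}\right)^{2}}{7} + \frac{\left(\frac{1}{\sqrt{-5} + 9}\right)^{3}}{7}\right)^{2} = \left(-2 - \frac{3 \left(\frac{1}{i \sqrt{5} + 9}\right)^{2}}{7} + \frac{\left(\frac{1}{i \sqrt{5} + 9}\right)^{3}}{7}\right)^{2} = \left(-2 - \frac{3 \left(\frac{1}{9 + i \sqrt{5}}\right)^{2}}{7} + \frac{\left(\frac{1}{9 + i \sqrt{5}}\right)^{3}}{7}\right)^{2} = \left(-2 - \frac{3}{7 \left(9 + i \sqrt{5}\right)^{2}} + \frac{1}{7 \left(9 + i \sqrt{5}\right)^{3}}\right)^{2}$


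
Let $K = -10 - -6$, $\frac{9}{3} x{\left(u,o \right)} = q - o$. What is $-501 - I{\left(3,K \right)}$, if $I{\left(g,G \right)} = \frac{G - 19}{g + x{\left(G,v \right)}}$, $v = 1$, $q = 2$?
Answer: $- \frac{4941}{10} \approx -494.1$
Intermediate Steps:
$x{\left(u,o \right)} = \frac{2}{3} - \frac{o}{3}$ ($x{\left(u,o \right)} = \frac{2 - o}{3} = \frac{2}{3} - \frac{o}{3}$)
$K = -4$ ($K = -10 + 6 = -4$)
$I{\left(g,G \right)} = \frac{-19 + G}{\frac{1}{3} + g}$ ($I{\left(g,G \right)} = \frac{G - 19}{g + \left(\frac{2}{3} - \frac{1}{3}\right)} = \frac{-19 + G}{g + \left(\frac{2}{3} - \frac{1}{3}\right)} = \frac{-19 + G}{g + \frac{1}{3}} = \frac{-19 + G}{\frac{1}{3} + g}$)
$-501 - I{\left(3,K \right)} = -501 - \frac{3 \left(-19 - 4\right)}{1 + 3 \cdot 3} = -501 - 3 \frac{1}{1 + 9} \left(-23\right) = -501 - 3 \cdot \frac{1}{10} \left(-23\right) = -501 - - \frac{69}{10} = -501 + \frac{69}{10} = - \frac{4941}{10}$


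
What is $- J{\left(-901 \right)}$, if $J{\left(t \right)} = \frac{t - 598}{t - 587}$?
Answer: $- \frac{1499}{1488} \approx -1.0074$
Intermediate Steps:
$J{\left(t \right)} = \frac{-598 + t}{-587 + t}$
$- J{\left(-901 \right)} = - \frac{-598 - 901}{-587 - 901} = - \frac{-1499}{-1488} = - \frac{\left(-1\right) \left(-1499\right)}{1488} = \left(-1\right) \frac{1499}{1488} = - \frac{1499}{1488}$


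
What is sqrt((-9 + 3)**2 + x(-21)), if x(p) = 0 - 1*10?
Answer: sqrt(26) ≈ 5.0990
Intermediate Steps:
x(p) = -10 (x(p) = 0 - 10 = -10)
sqrt((-9 + 3)**2 + x(-21)) = sqrt((-9 + 3)**2 - 10) = sqrt((-6)**2 - 10) = sqrt(36 - 10) = sqrt(26)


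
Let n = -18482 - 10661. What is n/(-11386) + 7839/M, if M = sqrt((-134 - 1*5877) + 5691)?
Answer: 29143/11386 - 7839*I*sqrt(5)/40 ≈ 2.5595 - 438.21*I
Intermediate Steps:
n = -29143
M = 8*I*sqrt(5) (M = sqrt((-134 - 5877) + 5691) = sqrt(-6011 + 5691) = sqrt(-320) = 8*I*sqrt(5) ≈ 17.889*I)
n/(-11386) + 7839/M = -29143/(-11386) + 7839/((8*I*sqrt(5))) = -29143*(-1/11386) + 7839*(-I*sqrt(5)/40) = 29143/11386 - 7839*I*sqrt(5)/40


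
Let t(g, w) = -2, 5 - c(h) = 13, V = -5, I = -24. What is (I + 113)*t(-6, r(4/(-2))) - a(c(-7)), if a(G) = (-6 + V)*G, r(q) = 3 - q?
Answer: -266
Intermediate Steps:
c(h) = -8 (c(h) = 5 - 1*13 = 5 - 13 = -8)
a(G) = -11*G (a(G) = (-6 - 5)*G = -11*G)
(I + 113)*t(-6, r(4/(-2))) - a(c(-7)) = (-24 + 113)*(-2) - (-11)*(-8) = 89*(-2) - 1*88 = -178 - 88 = -266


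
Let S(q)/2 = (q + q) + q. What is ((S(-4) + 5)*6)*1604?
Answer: -182856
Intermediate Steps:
S(q) = 6*q (S(q) = 2*((q + q) + q) = 2*(2*q + q) = 2*(3*q) = 6*q)
((S(-4) + 5)*6)*1604 = ((6*(-4) + 5)*6)*1604 = ((-24 + 5)*6)*1604 = -19*6*1604 = -114*1604 = -182856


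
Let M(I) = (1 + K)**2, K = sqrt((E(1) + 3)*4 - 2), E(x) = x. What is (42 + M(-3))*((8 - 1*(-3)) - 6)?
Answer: 285 + 10*sqrt(14) ≈ 322.42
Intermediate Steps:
K = sqrt(14) (K = sqrt((1 + 3)*4 - 2) = sqrt(4*4 - 2) = sqrt(16 - 2) = sqrt(14) ≈ 3.7417)
M(I) = (1 + sqrt(14))**2
(42 + M(-3))*((8 - 1*(-3)) - 6) = (42 + (1 + sqrt(14))**2)*((8 - 1*(-3)) - 6) = (42 + (1 + sqrt(14))**2)*((8 + 3) - 6) = (42 + (1 + sqrt(14))**2)*(11 - 6) = (42 + (1 + sqrt(14))**2)*5 = 210 + 5*(1 + sqrt(14))**2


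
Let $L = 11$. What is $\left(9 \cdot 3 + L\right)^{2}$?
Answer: $1444$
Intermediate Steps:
$\left(9 \cdot 3 + L\right)^{2} = \left(9 \cdot 3 + 11\right)^{2} = \left(27 + 11\right)^{2} = 38^{2} = 1444$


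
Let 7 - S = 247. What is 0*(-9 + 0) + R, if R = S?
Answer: -240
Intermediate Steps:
S = -240 (S = 7 - 1*247 = 7 - 247 = -240)
R = -240
0*(-9 + 0) + R = 0*(-9 + 0) - 240 = 0*(-9) - 240 = 0 - 240 = -240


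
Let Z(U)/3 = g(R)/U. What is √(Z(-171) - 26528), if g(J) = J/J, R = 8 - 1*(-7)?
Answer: I*√86189529/57 ≈ 162.87*I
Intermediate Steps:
R = 15 (R = 8 + 7 = 15)
g(J) = 1
Z(U) = 3/U (Z(U) = 3*(1/U) = 3/U)
√(Z(-171) - 26528) = √(3/(-171) - 26528) = √(3*(-1/171) - 26528) = √(-1/57 - 26528) = √(-1512097/57) = I*√86189529/57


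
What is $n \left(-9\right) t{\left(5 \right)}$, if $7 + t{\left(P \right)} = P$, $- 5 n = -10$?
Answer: $36$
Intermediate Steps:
$n = 2$ ($n = \left(- \frac{1}{5}\right) \left(-10\right) = 2$)
$t{\left(P \right)} = -7 + P$
$n \left(-9\right) t{\left(5 \right)} = 2 \left(-9\right) \left(-7 + 5\right) = \left(-18\right) \left(-2\right) = 36$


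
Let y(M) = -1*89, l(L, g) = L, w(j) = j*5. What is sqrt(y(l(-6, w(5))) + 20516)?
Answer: sqrt(20427) ≈ 142.92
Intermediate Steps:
w(j) = 5*j
y(M) = -89
sqrt(y(l(-6, w(5))) + 20516) = sqrt(-89 + 20516) = sqrt(20427)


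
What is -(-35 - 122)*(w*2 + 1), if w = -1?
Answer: -157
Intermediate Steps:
-(-35 - 122)*(w*2 + 1) = -(-35 - 122)*(-1*2 + 1) = -(-157)*(-2 + 1) = -(-157)*(-1) = -1*157 = -157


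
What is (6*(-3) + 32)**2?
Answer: 196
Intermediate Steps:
(6*(-3) + 32)**2 = (-18 + 32)**2 = 14**2 = 196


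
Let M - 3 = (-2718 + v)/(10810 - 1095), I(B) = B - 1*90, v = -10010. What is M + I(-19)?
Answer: -1042518/9715 ≈ -107.31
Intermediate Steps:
I(B) = -90 + B (I(B) = B - 90 = -90 + B)
M = 16417/9715 (M = 3 + (-2718 - 10010)/(10810 - 1095) = 3 - 12728/9715 = 16417/9715 ≈ 1.6899)
M + I(-19) = 16417/9715 + (-90 - 19) = 16417/9715 - 109 = -1042518/9715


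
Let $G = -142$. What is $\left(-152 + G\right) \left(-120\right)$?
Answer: $35280$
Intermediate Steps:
$\left(-152 + G\right) \left(-120\right) = \left(-152 - 142\right) \left(-120\right) = \left(-294\right) \left(-120\right) = 35280$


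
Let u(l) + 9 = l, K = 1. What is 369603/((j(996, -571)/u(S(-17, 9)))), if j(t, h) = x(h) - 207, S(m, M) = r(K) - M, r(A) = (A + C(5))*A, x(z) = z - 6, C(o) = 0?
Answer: 6283251/784 ≈ 8014.4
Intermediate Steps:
x(z) = -6 + z
r(A) = A**2 (r(A) = (A + 0)*A = A*A = A**2)
S(m, M) = 1 - M (S(m, M) = 1**2 - M = 1 - M)
j(t, h) = -213 + h (j(t, h) = (-6 + h) - 207 = -213 + h)
u(l) = -9 + l
369603/((j(996, -571)/u(S(-17, 9)))) = 369603/(((-213 - 571)/(-9 + (1 - 1*9)))) = 369603/((-784/(-9 + (1 - 9)))) = 369603/((-784/(-9 - 8))) = 369603/((-784/(-17))) = 369603/((-784*(-1/17))) = 369603/(784/17) = 369603*(17/784) = 6283251/784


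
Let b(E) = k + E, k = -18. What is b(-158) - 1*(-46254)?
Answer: 46078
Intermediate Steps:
b(E) = -18 + E
b(-158) - 1*(-46254) = (-18 - 158) - 1*(-46254) = -176 + 46254 = 46078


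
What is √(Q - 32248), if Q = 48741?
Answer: √16493 ≈ 128.43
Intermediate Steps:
√(Q - 32248) = √(48741 - 32248) = √16493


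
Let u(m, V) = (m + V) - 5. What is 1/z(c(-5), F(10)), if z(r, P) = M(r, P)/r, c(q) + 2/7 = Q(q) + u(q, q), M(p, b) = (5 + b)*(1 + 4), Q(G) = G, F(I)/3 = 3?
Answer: -71/245 ≈ -0.28980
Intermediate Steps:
u(m, V) = -5 + V + m (u(m, V) = (V + m) - 5 = -5 + V + m)
F(I) = 9 (F(I) = 3*3 = 9)
M(p, b) = 25 + 5*b (M(p, b) = (5 + b)*5 = 25 + 5*b)
c(q) = -37/7 + 3*q (c(q) = -2/7 + (q + (-5 + q + q)) = -2/7 + (q + (-5 + 2*q)) = -2/7 + (-5 + 3*q) = -37/7 + 3*q)
z(r, P) = (25 + 5*P)/r
1/z(c(-5), F(10)) = 1/(5*(5 + 9)/(-37/7 + 3*(-5))) = 1/(5*14/(-37/7 - 15)) = 1/(5*14/(-142/7)) = 1/(5*(-7/142)*14) = 1/(-245/71) = -71/245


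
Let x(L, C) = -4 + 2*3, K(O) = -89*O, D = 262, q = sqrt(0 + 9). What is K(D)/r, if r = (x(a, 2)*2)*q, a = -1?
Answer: -11659/6 ≈ -1943.2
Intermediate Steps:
q = 3 (q = sqrt(9) = 3)
x(L, C) = 2 (x(L, C) = -4 + 6 = 2)
r = 12 (r = (2*2)*3 = 4*3 = 12)
K(D)/r = -89*262/12 = -23318*1/12 = -11659/6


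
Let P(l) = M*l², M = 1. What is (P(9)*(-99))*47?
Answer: -376893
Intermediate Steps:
P(l) = l² (P(l) = 1*l² = l²)
(P(9)*(-99))*47 = (9²*(-99))*47 = (81*(-99))*47 = -8019*47 = -376893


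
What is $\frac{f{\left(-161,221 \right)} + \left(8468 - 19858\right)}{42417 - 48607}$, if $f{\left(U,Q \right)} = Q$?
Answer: $\frac{11169}{6190} \approx 1.8044$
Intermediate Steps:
$\frac{f{\left(-161,221 \right)} + \left(8468 - 19858\right)}{42417 - 48607} = \frac{221 + \left(8468 - 19858\right)}{42417 - 48607} = \frac{221 + \left(8468 - 19858\right)}{-6190} = \left(221 - 11390\right) \left(- \frac{1}{6190}\right) = \left(-11169\right) \left(- \frac{1}{6190}\right) = \frac{11169}{6190}$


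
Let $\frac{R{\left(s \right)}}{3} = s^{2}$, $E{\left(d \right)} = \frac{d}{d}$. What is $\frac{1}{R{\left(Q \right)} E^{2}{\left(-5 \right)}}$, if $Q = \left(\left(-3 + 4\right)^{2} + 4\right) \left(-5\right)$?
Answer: $\frac{1}{1875} \approx 0.00053333$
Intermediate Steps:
$E{\left(d \right)} = 1$
$Q = -25$ ($Q = \left(1^{2} + 4\right) \left(-5\right) = \left(1 + 4\right) \left(-5\right) = 5 \left(-5\right) = -25$)
$R{\left(s \right)} = 3 s^{2}$
$\frac{1}{R{\left(Q \right)} E^{2}{\left(-5 \right)}} = \frac{1}{3 \left(-25\right)^{2} \cdot 1^{2}} = \frac{1}{3 \cdot 625 \cdot 1} = \frac{1}{1875 \cdot 1} = \frac{1}{1875}$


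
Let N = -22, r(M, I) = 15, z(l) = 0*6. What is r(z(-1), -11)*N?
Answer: -330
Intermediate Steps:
z(l) = 0
r(z(-1), -11)*N = 15*(-22) = -330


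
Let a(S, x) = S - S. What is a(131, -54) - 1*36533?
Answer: -36533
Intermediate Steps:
a(S, x) = 0
a(131, -54) - 1*36533 = 0 - 1*36533 = 0 - 36533 = -36533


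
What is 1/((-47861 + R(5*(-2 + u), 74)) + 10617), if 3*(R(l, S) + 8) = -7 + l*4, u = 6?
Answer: -3/111683 ≈ -2.6862e-5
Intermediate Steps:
R(l, S) = -31/3 + 4*l/3 (R(l, S) = -8 + (-7 + l*4)/3 = -8 + (-7 + 4*l)/3 = -8 + (-7/3 + 4*l/3) = -31/3 + 4*l/3)
1/((-47861 + R(5*(-2 + u), 74)) + 10617) = 1/((-47861 + (-31/3 + 4*(5*(-2 + 6))/3)) + 10617) = 1/((-47861 + (-31/3 + 4*(5*4)/3)) + 10617) = 1/((-47861 + (-31/3 + (4/3)*20)) + 10617) = 1/((-47861 + (-31/3 + 80/3)) + 10617) = 1/((-47861 + 49/3) + 10617) = 1/(-143534/3 + 10617) = 1/(-111683/3) = -3/111683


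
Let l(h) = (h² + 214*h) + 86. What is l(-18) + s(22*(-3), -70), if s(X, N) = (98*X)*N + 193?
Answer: 449511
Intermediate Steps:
l(h) = 86 + h² + 214*h
s(X, N) = 193 + 98*N*X (s(X, N) = 98*N*X + 193 = 193 + 98*N*X)
l(-18) + s(22*(-3), -70) = (86 + (-18)² + 214*(-18)) + (193 + 98*(-70)*(22*(-3))) = (86 + 324 - 3852) + (193 + 98*(-70)*(-66)) = -3442 + (193 + 452760) = -3442 + 452953 = 449511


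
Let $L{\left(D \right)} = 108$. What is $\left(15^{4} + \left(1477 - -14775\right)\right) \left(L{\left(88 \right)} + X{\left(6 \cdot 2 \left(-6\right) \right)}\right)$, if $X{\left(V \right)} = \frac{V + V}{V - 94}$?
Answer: $\frac{604300572}{83} \approx 7.2807 \cdot 10^{6}$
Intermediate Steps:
$X{\left(V \right)} = \frac{2 V}{-94 + V}$
$\left(15^{4} + \left(1477 - -14775\right)\right) \left(L{\left(88 \right)} + X{\left(6 \cdot 2 \left(-6\right) \right)}\right) = \left(15^{4} + \left(1477 - -14775\right)\right) \left(108 + \frac{2 \cdot 6 \cdot 2 \left(-6\right)}{-94 + 6 \cdot 2 \left(-6\right)}\right) = \left(50625 + \left(1477 + 14775\right)\right) \left(108 + \frac{2 \cdot 12 \left(-6\right)}{-94 + 12 \left(-6\right)}\right) = \left(50625 + 16252\right) \left(108 + 2 \left(-72\right) \frac{1}{-94 - 72}\right) = 66877 \left(108 + 2 \left(-72\right) \frac{1}{-166}\right) = 66877 \left(108 + 2 \left(-72\right) \left(- \frac{1}{166}\right)\right) = 66877 \left(108 + \frac{72}{83}\right) = 66877 \cdot \frac{9036}{83} = \frac{604300572}{83}$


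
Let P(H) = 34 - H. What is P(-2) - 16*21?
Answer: -300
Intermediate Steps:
P(-2) - 16*21 = (34 - 1*(-2)) - 16*21 = (34 + 2) - 336 = 36 - 336 = -300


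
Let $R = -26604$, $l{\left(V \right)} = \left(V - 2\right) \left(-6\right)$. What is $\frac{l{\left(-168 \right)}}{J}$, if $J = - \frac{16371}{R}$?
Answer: $\frac{177360}{107} \approx 1657.6$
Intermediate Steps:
$l{\left(V \right)} = 12 - 6 V$ ($l{\left(V \right)} = \left(-2 + V\right) \left(-6\right) = 12 - 6 V$)
$J = \frac{1819}{2956}$ ($J = - \frac{16371}{-26604} = \left(-16371\right) \left(- \frac{1}{26604}\right) = \frac{1819}{2956} \approx 0.61536$)
$\frac{l{\left(-168 \right)}}{J} = \frac{12 - -1008}{\frac{1819}{2956}} = \left(12 + 1008\right) \frac{2956}{1819} = 1020 \cdot \frac{2956}{1819} = \frac{177360}{107}$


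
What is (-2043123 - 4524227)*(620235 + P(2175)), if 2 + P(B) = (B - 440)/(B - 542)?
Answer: -6651689379786400/1633 ≈ -4.0733e+12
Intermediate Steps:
P(B) = -2 + (-440 + B)/(-542 + B) (P(B) = -2 + (B - 440)/(B - 542) = -2 + (-440 + B)/(-542 + B))
(-2043123 - 4524227)*(620235 + P(2175)) = (-2043123 - 4524227)*(620235 + (644 - 1*2175)/(-542 + 2175)) = -6567350*(620235 + (644 - 2175)/1633) = -6567350*(620235 + (1/1633)*(-1531)) = -6567350*(620235 - 1531/1633) = -6567350*1012842224/1633 = -6651689379786400/1633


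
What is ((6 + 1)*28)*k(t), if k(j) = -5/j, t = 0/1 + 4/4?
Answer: -980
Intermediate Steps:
t = 1 (t = 0*1 + 4*(¼) = 0 + 1 = 1)
((6 + 1)*28)*k(t) = ((6 + 1)*28)*(-5/1) = (7*28)*(-5*1) = 196*(-5) = -980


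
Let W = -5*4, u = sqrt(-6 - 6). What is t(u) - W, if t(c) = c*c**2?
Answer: 20 - 24*I*sqrt(3) ≈ 20.0 - 41.569*I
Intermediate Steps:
u = 2*I*sqrt(3) (u = sqrt(-12) = 2*I*sqrt(3) ≈ 3.4641*I)
t(c) = c**3
W = -20
t(u) - W = (2*I*sqrt(3))**3 - 1*(-20) = -24*I*sqrt(3) + 20 = 20 - 24*I*sqrt(3)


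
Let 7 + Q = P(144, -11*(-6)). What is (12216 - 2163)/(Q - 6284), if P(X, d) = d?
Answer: -3351/2075 ≈ -1.6149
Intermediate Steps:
Q = 59 (Q = -7 - 11*(-6) = -7 + 66 = 59)
(12216 - 2163)/(Q - 6284) = (12216 - 2163)/(59 - 6284) = 10053/(-6225) = 10053*(-1/6225) = -3351/2075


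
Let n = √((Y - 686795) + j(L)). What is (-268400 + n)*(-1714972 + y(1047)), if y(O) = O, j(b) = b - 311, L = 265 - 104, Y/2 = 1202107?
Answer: 460017470000 - 1713925*√1717269 ≈ 4.5777e+11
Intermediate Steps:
Y = 2404214 (Y = 2*1202107 = 2404214)
L = 161
j(b) = -311 + b
n = √1717269 (n = √((2404214 - 686795) + (-311 + 161)) = √(1717419 - 150) = √1717269 ≈ 1310.4)
(-268400 + n)*(-1714972 + y(1047)) = (-268400 + √1717269)*(-1714972 + 1047) = (-268400 + √1717269)*(-1713925) = 460017470000 - 1713925*√1717269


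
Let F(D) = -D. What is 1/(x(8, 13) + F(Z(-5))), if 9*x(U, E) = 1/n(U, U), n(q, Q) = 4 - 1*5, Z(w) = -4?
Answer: 9/35 ≈ 0.25714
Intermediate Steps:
n(q, Q) = -1 (n(q, Q) = 4 - 5 = -1)
x(U, E) = -1/9 (x(U, E) = (1/9)/(-1) = (1/9)*(-1) = -1/9)
1/(x(8, 13) + F(Z(-5))) = 1/(-1/9 - 1*(-4)) = 1/(-1/9 + 4) = 1/(35/9) = 9/35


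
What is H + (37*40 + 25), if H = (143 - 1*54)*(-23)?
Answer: -542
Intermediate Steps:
H = -2047 (H = (143 - 54)*(-23) = 89*(-23) = -2047)
H + (37*40 + 25) = -2047 + (37*40 + 25) = -2047 + (1480 + 25) = -2047 + 1505 = -542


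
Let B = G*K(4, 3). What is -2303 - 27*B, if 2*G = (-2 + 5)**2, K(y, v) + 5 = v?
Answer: -2060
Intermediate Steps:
K(y, v) = -5 + v
G = 9/2 (G = (-2 + 5)**2/2 = (1/2)*3**2 = (1/2)*9 = 9/2 ≈ 4.5000)
B = -9 (B = 9*(-5 + 3)/2 = (9/2)*(-2) = -9)
-2303 - 27*B = -2303 - 27*(-9) = -2303 - 1*(-243) = -2303 + 243 = -2060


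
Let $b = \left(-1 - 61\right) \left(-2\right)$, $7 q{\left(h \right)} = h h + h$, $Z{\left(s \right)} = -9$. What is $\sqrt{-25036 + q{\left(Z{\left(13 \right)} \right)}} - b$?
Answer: $-124 + \frac{2 i \sqrt{306565}}{7} \approx -124.0 + 158.2 i$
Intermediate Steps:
$q{\left(h \right)} = \frac{h}{7} + \frac{h^{2}}{7}$ ($q{\left(h \right)} = \frac{h h + h}{7} = \frac{h^{2} + h}{7} = \frac{h + h^{2}}{7} = \frac{h}{7} + \frac{h^{2}}{7}$)
$b = 124$ ($b = \left(-62\right) \left(-2\right) = 124$)
$\sqrt{-25036 + q{\left(Z{\left(13 \right)} \right)}} - b = \sqrt{-25036 + \frac{1}{7} \left(-9\right) \left(1 - 9\right)} - 124 = \sqrt{-25036 + \frac{1}{7} \left(-9\right) \left(-8\right)} - 124 = \sqrt{-25036 + \frac{72}{7}} - 124 = \sqrt{- \frac{175180}{7}} - 124 = \frac{2 i \sqrt{306565}}{7} - 124 = -124 + \frac{2 i \sqrt{306565}}{7}$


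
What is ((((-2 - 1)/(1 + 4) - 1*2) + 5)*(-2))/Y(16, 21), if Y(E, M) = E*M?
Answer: -1/70 ≈ -0.014286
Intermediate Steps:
((((-2 - 1)/(1 + 4) - 1*2) + 5)*(-2))/Y(16, 21) = ((((-2 - 1)/(1 + 4) - 1*2) + 5)*(-2))/((16*21)) = (((-3/5 - 2) + 5)*(-2))/336 = (((-3*⅕ - 2) + 5)*(-2))*(1/336) = (((-⅗ - 2) + 5)*(-2))*(1/336) = ((-13/5 + 5)*(-2))*(1/336) = ((12/5)*(-2))*(1/336) = -24/5*1/336 = -1/70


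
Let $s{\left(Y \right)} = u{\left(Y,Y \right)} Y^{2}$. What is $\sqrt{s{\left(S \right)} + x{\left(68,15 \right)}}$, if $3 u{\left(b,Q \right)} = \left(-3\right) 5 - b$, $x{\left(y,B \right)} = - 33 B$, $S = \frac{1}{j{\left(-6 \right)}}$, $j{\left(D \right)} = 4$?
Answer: $\frac{i \sqrt{285303}}{24} \approx 22.256 i$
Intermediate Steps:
$S = \frac{1}{4} \approx 0.25$
$u{\left(b,Q \right)} = -5 - \frac{b}{3}$ ($u{\left(b,Q \right)} = \frac{\left(-3\right) 5 - b}{3} = \frac{-15 - b}{3} = -5 - \frac{b}{3}$)
$s{\left(Y \right)} = Y^{2} \left(-5 - \frac{Y}{3}\right)$ ($s{\left(Y \right)} = \left(-5 - \frac{Y}{3}\right) Y^{2} = Y^{2} \left(-5 - \frac{Y}{3}\right)$)
$\sqrt{s{\left(S \right)} + x{\left(68,15 \right)}} = \sqrt{\frac{-15 - \frac{1}{4}}{3 \cdot 16} - 495} = \sqrt{\frac{1}{3} \cdot \frac{1}{16} \left(-15 - \frac{1}{4}\right) - 495} = \sqrt{\frac{1}{3} \cdot \frac{1}{16} \left(- \frac{61}{4}\right) - 495} = \sqrt{- \frac{61}{192} - 495} = \sqrt{- \frac{95101}{192}} = \frac{i \sqrt{285303}}{24}$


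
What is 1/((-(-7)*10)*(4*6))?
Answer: 1/1680 ≈ 0.00059524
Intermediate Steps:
1/((-(-7)*10)*(4*6)) = 1/(-7*(-10)*24) = 1/(70*24) = 1/1680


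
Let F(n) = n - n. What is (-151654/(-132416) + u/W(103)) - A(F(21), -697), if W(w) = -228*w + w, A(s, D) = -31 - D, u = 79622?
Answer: -1034472861457/1548009248 ≈ -668.26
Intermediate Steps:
F(n) = 0
W(w) = -227*w
(-151654/(-132416) + u/W(103)) - A(F(21), -697) = (-151654/(-132416) + 79622/((-227*103))) - (-31 - 1*(-697)) = (-151654*(-1/132416) + 79622/(-23381)) - (-31 + 697) = (75827/66208 + 79622*(-1/23381)) - 1*666 = (75827/66208 - 79622/23381) - 666 = -3498702289/1548009248 - 666 = -1034472861457/1548009248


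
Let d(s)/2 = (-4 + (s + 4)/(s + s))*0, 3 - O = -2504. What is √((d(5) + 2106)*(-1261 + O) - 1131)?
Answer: √2622945 ≈ 1619.6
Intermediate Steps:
O = 2507 (O = 3 - 1*(-2504) = 3 + 2504 = 2507)
d(s) = 0 (d(s) = 2*((-4 + (s + 4)/(s + s))*0) = 2*((-4 + (4 + s)/((2*s)))*0) = 2*((-4 + (4 + s)*(1/(2*s)))*0) = 2*((-4 + (4 + s)/(2*s))*0) = 2*0 = 0)
√((d(5) + 2106)*(-1261 + O) - 1131) = √((0 + 2106)*(-1261 + 2507) - 1131) = √(2106*1246 - 1131) = √(2624076 - 1131) = √2622945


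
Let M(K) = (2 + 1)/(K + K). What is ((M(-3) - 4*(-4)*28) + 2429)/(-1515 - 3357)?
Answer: -5753/9744 ≈ -0.59042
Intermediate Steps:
M(K) = 3/(2*K) (M(K) = 3/((2*K)) = 3*(1/(2*K)) = 3/(2*K))
((M(-3) - 4*(-4)*28) + 2429)/(-1515 - 3357) = (((3/2)/(-3) - 4*(-4)*28) + 2429)/(-1515 - 3357) = (((3/2)*(-1/3) + 16*28) + 2429)/(-4872) = ((-1/2 + 448) + 2429)*(-1/4872) = (895/2 + 2429)*(-1/4872) = (5753/2)*(-1/4872) = -5753/9744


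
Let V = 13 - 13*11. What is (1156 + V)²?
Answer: 1052676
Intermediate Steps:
V = -130 (V = 13 - 143 = -130)
(1156 + V)² = (1156 - 130)² = 1026² = 1052676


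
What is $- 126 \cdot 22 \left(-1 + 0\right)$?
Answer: $2772$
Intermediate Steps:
$- 126 \cdot 22 \left(-1 + 0\right) = - 126 \cdot 22 \left(-1\right) = \left(-126\right) \left(-22\right) = 2772$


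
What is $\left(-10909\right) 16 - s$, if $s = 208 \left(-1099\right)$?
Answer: $54048$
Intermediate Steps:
$s = -228592$
$\left(-10909\right) 16 - s = \left(-10909\right) 16 - -228592 = -174544 + 228592 = 54048$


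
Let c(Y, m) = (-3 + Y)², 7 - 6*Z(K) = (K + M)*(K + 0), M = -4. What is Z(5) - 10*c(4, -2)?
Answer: -29/3 ≈ -9.6667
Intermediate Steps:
Z(K) = 7/6 - K*(-4 + K)/6 (Z(K) = 7/6 - (K - 4)*(K + 0)/6 = 7/6 - (-4 + K)*K/6 = 7/6 - K*(-4 + K)/6)
Z(5) - 10*c(4, -2) = (7/6 - ⅙*5² + (⅔)*5) - 10*(-3 + 4)² = (7/6 - ⅙*25 + 10/3) - 10*1² = (7/6 - 25/6 + 10/3) - 10*1 = ⅓ - 10 = -29/3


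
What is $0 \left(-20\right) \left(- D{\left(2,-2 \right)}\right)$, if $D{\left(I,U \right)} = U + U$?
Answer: $0$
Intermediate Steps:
$D{\left(I,U \right)} = 2 U$
$0 \left(-20\right) \left(- D{\left(2,-2 \right)}\right) = 0 \left(-20\right) \left(- 2 \left(-2\right)\right) = 0 \left(\left(-1\right) \left(-4\right)\right) = 0 \cdot 4 = 0$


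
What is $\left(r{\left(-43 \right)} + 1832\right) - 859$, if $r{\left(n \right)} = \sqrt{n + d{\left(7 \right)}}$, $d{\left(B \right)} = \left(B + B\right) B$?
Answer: $973 + \sqrt{55} \approx 980.42$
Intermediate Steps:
$d{\left(B \right)} = 2 B^{2}$ ($d{\left(B \right)} = 2 B B = 2 B^{2}$)
$r{\left(n \right)} = \sqrt{98 + n}$ ($r{\left(n \right)} = \sqrt{n + 2 \cdot 7^{2}} = \sqrt{n + 2 \cdot 49} = \sqrt{n + 98} = \sqrt{98 + n}$)
$\left(r{\left(-43 \right)} + 1832\right) - 859 = \left(\sqrt{98 - 43} + 1832\right) - 859 = \left(\sqrt{55} + 1832\right) - 859 = \left(1832 + \sqrt{55}\right) - 859 = 973 + \sqrt{55}$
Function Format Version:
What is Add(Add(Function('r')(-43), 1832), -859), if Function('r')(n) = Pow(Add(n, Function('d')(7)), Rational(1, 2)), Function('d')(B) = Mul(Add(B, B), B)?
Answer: Add(973, Pow(55, Rational(1, 2))) ≈ 980.42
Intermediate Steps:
Function('d')(B) = Mul(2, Pow(B, 2)) (Function('d')(B) = Mul(Mul(2, B), B) = Mul(2, Pow(B, 2)))
Function('r')(n) = Pow(Add(98, n), Rational(1, 2)) (Function('r')(n) = Pow(Add(n, Mul(2, Pow(7, 2))), Rational(1, 2)) = Pow(Add(n, Mul(2, 49)), Rational(1, 2)) = Pow(Add(n, 98), Rational(1, 2)) = Pow(Add(98, n), Rational(1, 2)))
Add(Add(Function('r')(-43), 1832), -859) = Add(Add(Pow(Add(98, -43), Rational(1, 2)), 1832), -859) = Add(Add(Pow(55, Rational(1, 2)), 1832), -859) = Add(Add(1832, Pow(55, Rational(1, 2))), -859) = Add(973, Pow(55, Rational(1, 2)))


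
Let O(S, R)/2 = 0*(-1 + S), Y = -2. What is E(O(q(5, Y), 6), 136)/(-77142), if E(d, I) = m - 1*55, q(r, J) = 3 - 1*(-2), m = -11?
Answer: 11/12857 ≈ 0.00085557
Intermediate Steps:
q(r, J) = 5 (q(r, J) = 3 + 2 = 5)
O(S, R) = 0 (O(S, R) = 2*(0*(-1 + S)) = 2*0 = 0)
E(d, I) = -66 (E(d, I) = -11 - 1*55 = -11 - 55 = -66)
E(O(q(5, Y), 6), 136)/(-77142) = -66/(-77142) = -66*(-1/77142) = 11/12857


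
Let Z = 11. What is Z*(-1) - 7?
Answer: -18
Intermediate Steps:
Z*(-1) - 7 = 11*(-1) - 7 = -11 - 7 = -18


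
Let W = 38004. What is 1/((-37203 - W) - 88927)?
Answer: -1/164134 ≈ -6.0926e-6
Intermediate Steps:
1/((-37203 - W) - 88927) = 1/((-37203 - 1*38004) - 88927) = 1/((-37203 - 38004) - 88927) = 1/(-75207 - 88927) = 1/(-164134) = -1/164134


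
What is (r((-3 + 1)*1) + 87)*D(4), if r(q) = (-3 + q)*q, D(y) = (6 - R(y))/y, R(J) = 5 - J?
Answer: 485/4 ≈ 121.25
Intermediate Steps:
D(y) = (1 + y)/y (D(y) = (6 - (5 - y))/y = (6 + (-5 + y))/y = (1 + y)/y)
r(q) = q*(-3 + q)
(r((-3 + 1)*1) + 87)*D(4) = (((-3 + 1)*1)*(-3 + (-3 + 1)*1) + 87)*((1 + 4)/4) = ((-2*1)*(-3 - 2*1) + 87)*((¼)*5) = (-2*(-3 - 2) + 87)*(5/4) = (-2*(-5) + 87)*(5/4) = (10 + 87)*(5/4) = 97*(5/4) = 485/4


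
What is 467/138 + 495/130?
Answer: 6451/897 ≈ 7.1917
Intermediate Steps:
467/138 + 495/130 = 467*(1/138) + 495*(1/130) = 467/138 + 99/26 = 6451/897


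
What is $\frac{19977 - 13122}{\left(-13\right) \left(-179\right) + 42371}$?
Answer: $\frac{6855}{44698} \approx 0.15336$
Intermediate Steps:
$\frac{19977 - 13122}{\left(-13\right) \left(-179\right) + 42371} = \frac{6855}{2327 + 42371} = \frac{6855}{44698}$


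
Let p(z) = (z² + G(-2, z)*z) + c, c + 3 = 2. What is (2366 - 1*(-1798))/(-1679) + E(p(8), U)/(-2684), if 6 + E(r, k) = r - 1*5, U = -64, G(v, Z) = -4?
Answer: -2802439/1126609 ≈ -2.4875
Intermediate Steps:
c = -1 (c = -3 + 2 = -1)
p(z) = -1 + z² - 4*z (p(z) = (z² - 4*z) - 1 = -1 + z² - 4*z)
E(r, k) = -11 + r (E(r, k) = -6 + (r - 1*5) = -6 + (r - 5) = -6 + (-5 + r) = -11 + r)
(2366 - 1*(-1798))/(-1679) + E(p(8), U)/(-2684) = (2366 - 1*(-1798))/(-1679) + (-11 + (-1 + 8² - 4*8))/(-2684) = (2366 + 1798)*(-1/1679) + (-11 + (-1 + 64 - 32))*(-1/2684) = 4164*(-1/1679) + (-11 + 31)*(-1/2684) = -4164/1679 + 20*(-1/2684) = -4164/1679 - 5/671 = -2802439/1126609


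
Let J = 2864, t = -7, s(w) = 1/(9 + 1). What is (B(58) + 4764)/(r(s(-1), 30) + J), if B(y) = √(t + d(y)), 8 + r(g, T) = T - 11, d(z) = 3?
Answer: 4764/2875 + 2*I/2875 ≈ 1.657 + 0.00069565*I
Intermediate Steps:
s(w) = ⅒ (s(w) = 1/10 = ⅒)
r(g, T) = -19 + T (r(g, T) = -8 + (T - 11) = -8 + (-11 + T) = -19 + T)
B(y) = 2*I (B(y) = √(-7 + 3) = √(-4) = 2*I)
(B(58) + 4764)/(r(s(-1), 30) + J) = (2*I + 4764)/((-19 + 30) + 2864) = (4764 + 2*I)/(11 + 2864) = (4764 + 2*I)/2875 = (4764 + 2*I)*(1/2875) = 4764/2875 + 2*I/2875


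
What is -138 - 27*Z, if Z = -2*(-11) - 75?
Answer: 1293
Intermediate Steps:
Z = -53 (Z = 22 - 75 = -53)
-138 - 27*Z = -138 - 27*(-53) = -138 + 1431 = 1293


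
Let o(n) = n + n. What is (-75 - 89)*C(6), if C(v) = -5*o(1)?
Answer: 1640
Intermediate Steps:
o(n) = 2*n
C(v) = -10
(-75 - 89)*C(6) = (-75 - 89)*(-10) = -164*(-10) = 1640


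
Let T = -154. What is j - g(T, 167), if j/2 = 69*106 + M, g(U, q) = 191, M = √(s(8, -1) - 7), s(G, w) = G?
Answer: 14439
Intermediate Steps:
M = 1 (M = √(8 - 7) = √1 = 1)
j = 14630 (j = 2*(69*106 + 1) = 2*(7314 + 1) = 2*7315 = 14630)
j - g(T, 167) = 14630 - 1*191 = 14630 - 191 = 14439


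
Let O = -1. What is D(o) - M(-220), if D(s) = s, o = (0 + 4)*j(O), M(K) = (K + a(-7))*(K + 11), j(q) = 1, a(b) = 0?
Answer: -45976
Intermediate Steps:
M(K) = K*(11 + K) (M(K) = (K + 0)*(K + 11) = K*(11 + K))
o = 4 (o = (0 + 4)*1 = 4*1 = 4)
D(o) - M(-220) = 4 - (-220)*(11 - 220) = 4 - (-220)*(-209) = 4 - 1*45980 = 4 - 45980 = -45976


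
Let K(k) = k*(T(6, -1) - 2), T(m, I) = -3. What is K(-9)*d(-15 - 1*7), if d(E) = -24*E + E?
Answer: 22770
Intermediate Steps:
K(k) = -5*k (K(k) = k*(-3 - 2) = k*(-5) = -5*k)
d(E) = -23*E
K(-9)*d(-15 - 1*7) = (-5*(-9))*(-23*(-15 - 1*7)) = 45*(-23*(-15 - 7)) = 45*(-23*(-22)) = 45*506 = 22770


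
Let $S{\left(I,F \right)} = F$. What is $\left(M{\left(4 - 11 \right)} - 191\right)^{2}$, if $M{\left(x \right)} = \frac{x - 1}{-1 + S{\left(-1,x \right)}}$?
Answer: $36100$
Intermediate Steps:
$M{\left(x \right)} = 1$ ($M{\left(x \right)} = \frac{x - 1}{-1 + x} = \frac{-1 + x}{-1 + x} = 1$)
$\left(M{\left(4 - 11 \right)} - 191\right)^{2} = \left(1 - 191\right)^{2} = \left(-190\right)^{2} = 36100$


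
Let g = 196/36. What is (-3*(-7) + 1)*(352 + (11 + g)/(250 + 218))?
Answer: 8155246/1053 ≈ 7744.8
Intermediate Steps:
g = 49/9 (g = 196*(1/36) = 49/9 ≈ 5.4444)
(-3*(-7) + 1)*(352 + (11 + g)/(250 + 218)) = (-3*(-7) + 1)*(352 + (11 + 49/9)/(250 + 218)) = (21 + 1)*(352 + (148/9)/468) = 22*(352 + (148/9)*(1/468)) = 22*(352 + 37/1053) = 22*(370693/1053) = 8155246/1053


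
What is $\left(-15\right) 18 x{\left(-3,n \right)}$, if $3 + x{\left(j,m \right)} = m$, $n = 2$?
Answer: $270$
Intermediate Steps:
$x{\left(j,m \right)} = -3 + m$
$\left(-15\right) 18 x{\left(-3,n \right)} = \left(-15\right) 18 \left(-3 + 2\right) = \left(-270\right) \left(-1\right) = 270$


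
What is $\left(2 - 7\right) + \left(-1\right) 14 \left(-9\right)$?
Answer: $121$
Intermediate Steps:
$\left(2 - 7\right) + \left(-1\right) 14 \left(-9\right) = \left(2 - 7\right) - -126 = -5 + 126 = 121$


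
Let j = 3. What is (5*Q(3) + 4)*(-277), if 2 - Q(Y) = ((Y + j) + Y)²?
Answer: 108307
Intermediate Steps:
Q(Y) = 2 - (3 + 2*Y)² (Q(Y) = 2 - ((Y + 3) + Y)² = 2 - ((3 + Y) + Y)² = 2 - (3 + 2*Y)²)
(5*Q(3) + 4)*(-277) = (5*(2 - (3 + 2*3)²) + 4)*(-277) = (5*(2 - (3 + 6)²) + 4)*(-277) = (5*(2 - 1*9²) + 4)*(-277) = (5*(2 - 1*81) + 4)*(-277) = (5*(2 - 81) + 4)*(-277) = (5*(-79) + 4)*(-277) = (-395 + 4)*(-277) = -391*(-277) = 108307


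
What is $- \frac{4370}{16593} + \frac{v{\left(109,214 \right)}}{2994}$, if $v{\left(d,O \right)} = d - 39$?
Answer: $- \frac{1987045}{8279907} \approx -0.23998$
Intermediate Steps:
$v{\left(d,O \right)} = -39 + d$ ($v{\left(d,O \right)} = d - 39 = -39 + d$)
$- \frac{4370}{16593} + \frac{v{\left(109,214 \right)}}{2994} = - \frac{4370}{16593} + \frac{-39 + 109}{2994} = \left(-4370\right) \frac{1}{16593} + 70 \cdot \frac{1}{2994} = - \frac{4370}{16593} + \frac{35}{1497} = - \frac{1987045}{8279907}$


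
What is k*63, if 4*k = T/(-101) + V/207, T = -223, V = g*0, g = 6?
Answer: 14049/404 ≈ 34.775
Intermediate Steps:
V = 0 (V = 6*0 = 0)
k = 223/404 (k = (-223/(-101) + 0/207)/4 = (-223*(-1/101) + 0*(1/207))/4 = (223/101 + 0)/4 = (1/4)*(223/101) = 223/404 ≈ 0.55198)
k*63 = (223/404)*63 = 14049/404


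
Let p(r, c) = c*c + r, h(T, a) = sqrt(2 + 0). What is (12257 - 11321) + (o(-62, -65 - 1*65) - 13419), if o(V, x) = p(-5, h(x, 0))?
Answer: -12486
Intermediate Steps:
h(T, a) = sqrt(2)
p(r, c) = r + c**2 (p(r, c) = c**2 + r = r + c**2)
o(V, x) = -3 (o(V, x) = -5 + (sqrt(2))**2 = -5 + 2 = -3)
(12257 - 11321) + (o(-62, -65 - 1*65) - 13419) = (12257 - 11321) + (-3 - 13419) = 936 - 13422 = -12486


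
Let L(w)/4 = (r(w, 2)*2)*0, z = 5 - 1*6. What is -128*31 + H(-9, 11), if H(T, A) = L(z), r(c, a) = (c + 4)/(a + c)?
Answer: -3968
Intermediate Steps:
z = -1 (z = 5 - 6 = -1)
r(c, a) = (4 + c)/(a + c)
L(w) = 0 (L(w) = 4*((((4 + w)/(2 + w))*2)*0) = 4*((2*(4 + w)/(2 + w))*0) = 4*0 = 0)
H(T, A) = 0
-128*31 + H(-9, 11) = -128*31 + 0 = -3968 + 0 = -3968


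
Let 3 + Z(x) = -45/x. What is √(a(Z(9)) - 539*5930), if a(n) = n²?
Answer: 3*I*√355134 ≈ 1787.8*I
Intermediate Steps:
Z(x) = -3 - 45/x
√(a(Z(9)) - 539*5930) = √((-3 - 45/9)² - 539*5930) = √((-3 - 45*⅑)² - 3196270) = √((-3 - 5)² - 3196270) = √((-8)² - 3196270) = √(64 - 3196270) = √(-3196206) = 3*I*√355134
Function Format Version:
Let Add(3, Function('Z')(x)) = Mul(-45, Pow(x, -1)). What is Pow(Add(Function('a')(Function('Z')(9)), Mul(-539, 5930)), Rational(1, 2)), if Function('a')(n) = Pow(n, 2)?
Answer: Mul(3, I, Pow(355134, Rational(1, 2))) ≈ Mul(1787.8, I)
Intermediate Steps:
Function('Z')(x) = Add(-3, Mul(-45, Pow(x, -1)))
Pow(Add(Function('a')(Function('Z')(9)), Mul(-539, 5930)), Rational(1, 2)) = Pow(Add(Pow(Add(-3, Mul(-45, Pow(9, -1))), 2), Mul(-539, 5930)), Rational(1, 2)) = Pow(Add(Pow(Add(-3, Mul(-45, Rational(1, 9))), 2), -3196270), Rational(1, 2)) = Pow(Add(Pow(Add(-3, -5), 2), -3196270), Rational(1, 2)) = Pow(Add(Pow(-8, 2), -3196270), Rational(1, 2)) = Pow(Add(64, -3196270), Rational(1, 2)) = Pow(-3196206, Rational(1, 2)) = Mul(3, I, Pow(355134, Rational(1, 2)))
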